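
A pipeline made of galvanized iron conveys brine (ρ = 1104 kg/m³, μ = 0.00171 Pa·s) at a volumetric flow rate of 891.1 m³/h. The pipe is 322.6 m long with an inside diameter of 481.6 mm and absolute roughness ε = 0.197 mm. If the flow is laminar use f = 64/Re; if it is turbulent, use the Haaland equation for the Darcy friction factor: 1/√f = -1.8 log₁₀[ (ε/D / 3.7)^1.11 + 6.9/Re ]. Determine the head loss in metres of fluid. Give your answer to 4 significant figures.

h_f ≈ 1.080 m

Q = 891.1 m³/h = 891.1/3600 = 0.2475 m³/s.
Cross-sectional area A = πD²/4 = π(0.4816)²/4 = 0.1822 m²; mean velocity V = Q/A = 0.2475/0.1822 = 1.359 m/s.
Reynolds number Re = ρVD/μ = 1104 · 1.359 · 0.4816 / 0.00171 = 4.225e+05.
Re > 4000 → turbulent. Relative roughness ε/D = 0.000197/0.4816 = 0.000409. Haaland: 1/√f = -1.8 log₁₀[(0.000409/3.7)^1.11 + 6.9/4.225e+05] = -1.8 log₁₀[4.06e-05 + 1.63e-05] = 7.641, so f = 0.01713.
Darcy-Weisbach: ΔP = f(L/D)(ρV²/2) = 0.01713·(322.6/0.4816)·(1104·1.359²/2) = 0.01713·669.9·1019 = 1.169e+04 Pa.
Head loss h_f = ΔP/(ρg) = 1.169e+04/(1104·9.81) = 1.080 m.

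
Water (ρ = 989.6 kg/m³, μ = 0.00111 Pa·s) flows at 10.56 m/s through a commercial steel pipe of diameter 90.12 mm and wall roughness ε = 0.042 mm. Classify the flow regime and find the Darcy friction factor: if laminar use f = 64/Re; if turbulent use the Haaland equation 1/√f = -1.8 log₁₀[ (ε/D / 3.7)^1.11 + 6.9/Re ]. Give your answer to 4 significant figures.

Re = ρVD/μ = 989.6·10.56·0.09012/0.00111 = 8.484e+05.
Re > 4000 → turbulent. ε/D = 4.2e-05/0.09012 = 0.000466; Haaland: 1/√f = -1.8 log₁₀[4.69e-05 + 8.13e-06] = 7.667, so f = 0.01701.

f ≈ 0.01701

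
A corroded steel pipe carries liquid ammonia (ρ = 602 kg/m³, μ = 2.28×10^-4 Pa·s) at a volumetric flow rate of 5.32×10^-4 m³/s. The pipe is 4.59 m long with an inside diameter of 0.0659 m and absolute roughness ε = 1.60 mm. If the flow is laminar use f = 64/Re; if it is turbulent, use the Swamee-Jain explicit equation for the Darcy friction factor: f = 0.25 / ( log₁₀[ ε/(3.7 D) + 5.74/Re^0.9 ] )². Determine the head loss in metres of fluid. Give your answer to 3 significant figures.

h_f ≈ 0.00469 m

Cross-sectional area A = πD²/4 = π(0.0659)²/4 = 0.003411 m²; mean velocity V = Q/A = 0.000532/0.003411 = 0.156 m/s.
Reynolds number Re = ρVD/μ = 602 · 0.156 · 0.0659 / 0.000228 = 2.714e+04.
Re > 4000 → turbulent. Relative roughness ε/D = 0.0016/0.0659 = 0.0243. Swamee-Jain: f = 0.25/(log₁₀[0.0243/3.7 + 5.74/2.714e+04^0.9])² = 0.25/(log₁₀[0.00656 + 0.000587])² = 0.25/(-2.146)² = 0.0543.
Darcy-Weisbach: ΔP = f(L/D)(ρV²/2) = 0.0543·(4.59/0.0659)·(602·0.156²/2) = 0.0543·69.65·7.323 = 27.69 Pa.
Head loss h_f = ΔP/(ρg) = 27.69/(602·9.81) = 0.00469 m.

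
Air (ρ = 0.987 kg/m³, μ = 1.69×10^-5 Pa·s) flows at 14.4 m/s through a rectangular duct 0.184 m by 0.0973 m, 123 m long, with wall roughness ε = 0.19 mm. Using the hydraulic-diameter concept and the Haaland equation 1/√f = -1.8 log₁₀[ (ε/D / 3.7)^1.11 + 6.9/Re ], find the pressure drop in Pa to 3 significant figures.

Hydraulic diameter D_h = 4A/P = 4·(0.184·0.0973)/(2·(0.184+0.0973)) = 0.07161/0.5626 = 0.1273 m.
Re = ρVD_h/μ = 0.987·14.4·0.1273/1.69e-05 = 1.07e+05.
ε/D_h = 0.00019/0.1273 = 0.00149; Haaland gives 1/√f = -1.8 log₁₀[0.000171+6.45e-05] = 6.531, so f = 0.02344.
ΔP = f(L/D_h)(ρV²/2) = 0.02344·123/0.1273·102.3 = 2318 Pa.

ΔP ≈ 2320 Pa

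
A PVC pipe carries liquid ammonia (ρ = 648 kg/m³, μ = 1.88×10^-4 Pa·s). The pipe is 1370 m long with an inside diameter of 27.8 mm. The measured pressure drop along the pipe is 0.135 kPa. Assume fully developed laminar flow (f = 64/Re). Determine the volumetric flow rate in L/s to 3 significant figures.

Q ≈ 0.00768 L/s

For laminar flow, f = 64/Re with Re = ρVD/μ, so Darcy-Weisbach reduces to ΔP = 32μLV/D². Solving for V: V = ΔP·D²/(32μL) = 135·(0.0278)²/(32·0.000188·1370) = 0.01266 m/s.
Check: Re = ρVD/μ = 648·0.01266·0.0278/0.000188 = 1213 < 2300, so the laminar assumption holds.
Q = V·A = 0.01266·(π/4·0.0278²) = 7.684e-06 m³/s = 0.00768 L/s.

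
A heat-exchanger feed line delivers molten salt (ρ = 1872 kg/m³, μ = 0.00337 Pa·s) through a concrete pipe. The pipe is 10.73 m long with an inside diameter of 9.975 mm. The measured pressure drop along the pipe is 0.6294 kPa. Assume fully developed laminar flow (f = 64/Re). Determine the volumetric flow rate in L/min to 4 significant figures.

Q ≈ 0.2538 L/min

For laminar flow, f = 64/Re with Re = ρVD/μ, so Darcy-Weisbach reduces to ΔP = 32μLV/D². Solving for V: V = ΔP·D²/(32μL) = 629.4·(0.009975)²/(32·0.00337·10.73) = 0.05412 m/s.
Check: Re = ρVD/μ = 1872·0.05412·0.009975/0.00337 = 299.9 < 2300, so the laminar assumption holds.
Q = V·A = 0.05412·(π/4·0.009975²) = 4.229e-06 m³/s = 0.2538 L/min.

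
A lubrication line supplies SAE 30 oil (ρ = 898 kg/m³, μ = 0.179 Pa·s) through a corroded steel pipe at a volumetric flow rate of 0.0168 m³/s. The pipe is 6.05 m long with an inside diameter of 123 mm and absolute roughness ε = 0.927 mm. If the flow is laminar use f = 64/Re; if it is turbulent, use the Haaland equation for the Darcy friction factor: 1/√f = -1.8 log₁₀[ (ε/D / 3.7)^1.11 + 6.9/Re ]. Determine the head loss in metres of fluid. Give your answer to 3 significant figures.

h_f ≈ 0.368 m

Cross-sectional area A = πD²/4 = π(0.123)²/4 = 0.01188 m²; mean velocity V = Q/A = 0.0168/0.01188 = 1.414 m/s.
Reynolds number Re = ρVD/μ = 898 · 1.414 · 0.123 / 0.179 = 872.4.
Re < 2300 → laminar flow, so f = 64/Re = 64/872.4 = 0.07336 (the turbulent correlation is not needed).
Darcy-Weisbach: ΔP = f(L/D)(ρV²/2) = 0.07336·(6.05/0.123)·(898·1.414²/2) = 0.07336·49.19·897.6 = 3239 Pa.
Head loss h_f = ΔP/(ρg) = 3239/(898·9.81) = 0.368 m.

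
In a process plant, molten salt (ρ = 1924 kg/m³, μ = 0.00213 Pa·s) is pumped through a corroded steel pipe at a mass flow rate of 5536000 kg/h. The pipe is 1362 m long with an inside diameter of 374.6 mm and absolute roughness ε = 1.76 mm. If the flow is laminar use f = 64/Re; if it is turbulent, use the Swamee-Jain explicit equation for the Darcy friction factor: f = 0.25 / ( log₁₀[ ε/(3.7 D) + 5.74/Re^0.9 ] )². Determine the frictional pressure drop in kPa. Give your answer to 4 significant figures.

ṁ = 5536000 kg/h = 5536000/3600 = 1538 kg/s.
A = πD²/4 = π(0.3746)²/4 = 0.1102 m²; mean velocity V = ṁ/(ρA) = 1538/(1924 · 0.1102) = 7.252 m/s.
Reynolds number Re = ρVD/μ = 1924 · 7.252 · 0.3746 / 0.00213 = 2.454e+06.
Re > 4000 → turbulent. Relative roughness ε/D = 0.00176/0.3746 = 0.0047. Swamee-Jain: f = 0.25/(log₁₀[0.0047/3.7 + 5.74/2.454e+06^0.9])² = 0.25/(log₁₀[0.00127 + 1.02e-05])² = 0.25/(-2.893)² = 0.02987.
Darcy-Weisbach: ΔP = f(L/D)(ρV²/2) = 0.02987·(1362/0.3746)·(1924·7.252²/2) = 0.02987·3636·5.059e+04 = 5.496e+06 Pa.
ΔP = 5.496e+06 Pa = 5496 kPa.

ΔP ≈ 5496 kPa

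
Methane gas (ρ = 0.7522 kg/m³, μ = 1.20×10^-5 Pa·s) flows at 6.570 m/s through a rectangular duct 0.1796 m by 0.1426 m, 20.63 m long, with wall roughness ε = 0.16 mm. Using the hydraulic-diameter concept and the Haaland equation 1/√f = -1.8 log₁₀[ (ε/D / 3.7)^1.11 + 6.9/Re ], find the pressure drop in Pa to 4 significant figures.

ΔP ≈ 48.37 Pa

Hydraulic diameter D_h = 4A/P = 4·(0.1796·0.1426)/(2·(0.1796+0.1426)) = 0.1024/0.6444 = 0.159 m.
Re = ρVD_h/μ = 0.7522·6.57·0.159/1.2e-05 = 6.547e+04.
ε/D_h = 0.00016/0.159 = 0.00101; Haaland gives 1/√f = -1.8 log₁₀[0.00011+0.000105] = 6.599, so f = 0.02296.
ΔP = f(L/D_h)(ρV²/2) = 0.02296·20.63/0.159·16.23 = 48.37 Pa.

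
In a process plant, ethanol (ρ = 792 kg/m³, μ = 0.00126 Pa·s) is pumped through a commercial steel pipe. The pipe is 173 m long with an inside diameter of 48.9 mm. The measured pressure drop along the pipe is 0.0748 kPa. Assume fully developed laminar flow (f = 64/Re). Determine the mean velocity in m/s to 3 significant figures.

V ≈ 0.0256 m/s

For laminar flow, f = 64/Re with Re = ρVD/μ, so Darcy-Weisbach reduces to ΔP = 32μLV/D². Solving for V: V = ΔP·D²/(32μL) = 74.8·(0.0489)²/(32·0.00126·173) = 0.02564 m/s.
Check: Re = ρVD/μ = 792·0.02564·0.0489/0.00126 = 788.2 < 2300, so the laminar assumption holds.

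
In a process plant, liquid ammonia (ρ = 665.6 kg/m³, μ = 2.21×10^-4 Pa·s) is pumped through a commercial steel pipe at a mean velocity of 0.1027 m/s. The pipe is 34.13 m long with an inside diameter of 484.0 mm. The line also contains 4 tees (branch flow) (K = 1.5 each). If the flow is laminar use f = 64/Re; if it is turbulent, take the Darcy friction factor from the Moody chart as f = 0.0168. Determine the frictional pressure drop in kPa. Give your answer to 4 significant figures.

Reynolds number Re = ρVD/μ = 665.6 · 0.1027 · 0.484 / 0.000221 = 1.497e+05.
Re > 4000 → turbulent; use the Moody-chart value f = 0.0168.
Total minor-loss coefficient ΣK = 4·1.5 = 6.
ΔP = [f·L/D + ΣK]·(ρV²/2) = [0.0168·34.13/0.484 + 6]·(665.6·0.1027²/2) = [1.185 + 6]·3.51 = 25.22 Pa.
ΔP = 25.22 Pa = 0.02522 kPa.

ΔP ≈ 0.02522 kPa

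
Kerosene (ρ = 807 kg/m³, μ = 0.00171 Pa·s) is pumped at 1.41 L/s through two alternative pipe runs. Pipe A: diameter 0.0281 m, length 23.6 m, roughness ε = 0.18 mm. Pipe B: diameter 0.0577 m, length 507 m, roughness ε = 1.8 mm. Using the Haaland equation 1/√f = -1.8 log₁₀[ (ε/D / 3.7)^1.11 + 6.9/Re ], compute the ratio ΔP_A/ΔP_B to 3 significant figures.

ΔP_A/ΔP_B ≈ 0.991

Pipe A: V = Q/A = 0.00141/0.0006202 = 2.274 m/s; Re = 3.015e+04; ε/D = 0.00641; Haaland → f = 0.03516; ΔP_A = f(L/D)(ρV²/2) = 6.159e+04 Pa.
Pipe B: V = Q/A = 0.00141/0.002615 = 0.5392 m/s; Re = 1.468e+04; ε/D = 0.0312; Haaland → f = 0.06026; ΔP_B = f(L/D)(ρV²/2) = 6.212e+04 Pa.
ΔP_A/ΔP_B = 6.159e+04/6.212e+04 = 0.991.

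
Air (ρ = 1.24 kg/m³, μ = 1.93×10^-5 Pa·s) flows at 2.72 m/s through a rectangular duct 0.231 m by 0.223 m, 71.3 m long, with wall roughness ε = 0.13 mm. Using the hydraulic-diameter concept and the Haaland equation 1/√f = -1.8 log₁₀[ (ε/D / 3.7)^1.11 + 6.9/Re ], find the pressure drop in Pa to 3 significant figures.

Hydraulic diameter D_h = 4A/P = 4·(0.231·0.223)/(2·(0.231+0.223)) = 0.2061/0.908 = 0.2269 m.
Re = ρVD_h/μ = 1.24·2.72·0.2269/1.93e-05 = 3.966e+04.
ε/D_h = 0.00013/0.2269 = 0.000573; Haaland gives 1/√f = -1.8 log₁₀[5.9e-05+0.000174] = 6.539, so f = 0.02339.
ΔP = f(L/D_h)(ρV²/2) = 0.02339·71.3/0.2269·4.587 = 33.71 Pa.

ΔP ≈ 33.7 Pa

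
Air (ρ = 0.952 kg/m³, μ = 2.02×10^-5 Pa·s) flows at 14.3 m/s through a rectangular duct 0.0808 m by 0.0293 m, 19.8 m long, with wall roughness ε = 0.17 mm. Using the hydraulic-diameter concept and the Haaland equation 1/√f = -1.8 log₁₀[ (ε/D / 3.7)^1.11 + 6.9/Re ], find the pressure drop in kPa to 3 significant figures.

ΔP ≈ 1.41 kPa

Hydraulic diameter D_h = 4A/P = 4·(0.0808·0.0293)/(2·(0.0808+0.0293)) = 0.00947/0.2202 = 0.04301 m.
Re = ρVD_h/μ = 0.952·14.3·0.04301/2.02e-05 = 2.898e+04.
ε/D_h = 0.00017/0.04301 = 0.00395; Haaland gives 1/√f = -1.8 log₁₀[0.000503+0.000238] = 5.634, so f = 0.03151.
ΔP = f(L/D_h)(ρV²/2) = 0.03151·19.8/0.04301·97.34 = 1412 Pa.
ΔP = 1.41 kPa.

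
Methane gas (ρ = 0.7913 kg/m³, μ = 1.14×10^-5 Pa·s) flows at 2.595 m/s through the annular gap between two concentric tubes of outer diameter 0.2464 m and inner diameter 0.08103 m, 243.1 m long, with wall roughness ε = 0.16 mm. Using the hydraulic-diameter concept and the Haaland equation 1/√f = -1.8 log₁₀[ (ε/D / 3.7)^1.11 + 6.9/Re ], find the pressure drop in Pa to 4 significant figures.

ΔP ≈ 100.3 Pa

Hydraulic diameter D_h = 4A/P = D_o - D_i = 0.2464 - 0.08103 = 0.1654 m.
Re = ρVD_h/μ = 0.7913·2.595·0.1654/1.14e-05 = 2.979e+04.
ε/D_h = 0.00016/0.1654 = 0.000968; Haaland gives 1/√f = -1.8 log₁₀[0.000106+0.000232] = 6.25, so f = 0.0256.
ΔP = f(L/D_h)(ρV²/2) = 0.0256·243.1/0.1654·2.664 = 100.3 Pa.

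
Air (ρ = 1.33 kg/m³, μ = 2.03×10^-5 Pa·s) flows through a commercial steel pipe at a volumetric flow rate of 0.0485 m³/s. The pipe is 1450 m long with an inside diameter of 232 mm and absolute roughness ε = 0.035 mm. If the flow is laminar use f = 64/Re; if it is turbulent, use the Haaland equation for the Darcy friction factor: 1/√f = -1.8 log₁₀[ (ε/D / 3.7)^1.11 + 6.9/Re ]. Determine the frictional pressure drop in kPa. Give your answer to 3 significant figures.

ΔP ≈ 0.147 kPa

Cross-sectional area A = πD²/4 = π(0.232)²/4 = 0.04227 m²; mean velocity V = Q/A = 0.0485/0.04227 = 1.147 m/s.
Reynolds number Re = ρVD/μ = 1.33 · 1.147 · 0.232 / 2.03e-05 = 1.744e+04.
Re > 4000 → turbulent. Relative roughness ε/D = 3.5e-05/0.232 = 0.000151. Haaland: 1/√f = -1.8 log₁₀[(0.000151/3.7)^1.11 + 6.9/1.744e+04] = -1.8 log₁₀[1.34e-05 + 0.000396] = 6.099, so f = 0.02689.
Darcy-Weisbach: ΔP = f(L/D)(ρV²/2) = 0.02689·(1450/0.232)·(1.33·1.147²/2) = 0.02689·6250·0.8753 = 147.1 Pa.
ΔP = 147.1 Pa = 0.147 kPa.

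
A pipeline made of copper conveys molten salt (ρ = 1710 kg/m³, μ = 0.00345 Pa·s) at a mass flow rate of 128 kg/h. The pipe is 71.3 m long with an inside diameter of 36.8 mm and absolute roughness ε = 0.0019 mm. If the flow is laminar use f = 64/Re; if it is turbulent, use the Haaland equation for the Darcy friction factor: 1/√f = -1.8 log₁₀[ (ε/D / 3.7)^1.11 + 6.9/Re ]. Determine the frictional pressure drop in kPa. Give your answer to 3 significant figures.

ΔP ≈ 0.114 kPa

ṁ = 128 kg/h = 128/3600 = 0.03556 kg/s.
A = πD²/4 = π(0.0368)²/4 = 0.001064 m²; mean velocity V = ṁ/(ρA) = 0.03556/(1710 · 0.001064) = 0.01955 m/s.
Reynolds number Re = ρVD/μ = 1710 · 0.01955 · 0.0368 / 0.00345 = 356.6.
Re < 2300 → laminar flow, so f = 64/Re = 64/356.6 = 0.1795 (the turbulent correlation is not needed).
Darcy-Weisbach: ΔP = f(L/D)(ρV²/2) = 0.1795·(71.3/0.0368)·(1710·0.01955²/2) = 0.1795·1938·0.3268 = 113.6 Pa.
ΔP = 113.6 Pa = 0.114 kPa.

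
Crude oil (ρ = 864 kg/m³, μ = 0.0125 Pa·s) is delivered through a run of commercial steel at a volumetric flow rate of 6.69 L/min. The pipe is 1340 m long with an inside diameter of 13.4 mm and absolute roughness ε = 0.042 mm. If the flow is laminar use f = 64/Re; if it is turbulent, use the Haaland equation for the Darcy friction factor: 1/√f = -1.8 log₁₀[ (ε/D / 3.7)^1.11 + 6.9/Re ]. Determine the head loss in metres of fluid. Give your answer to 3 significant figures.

Q = 6.69 L/min = 6.69/60000 = 0.0001115 m³/s.
Cross-sectional area A = πD²/4 = π(0.0134)²/4 = 0.000141 m²; mean velocity V = Q/A = 0.0001115/0.000141 = 0.7906 m/s.
Reynolds number Re = ρVD/μ = 864 · 0.7906 · 0.0134 / 0.0125 = 732.3.
Re < 2300 → laminar flow, so f = 64/Re = 64/732.3 = 0.0874 (the turbulent correlation is not needed).
Darcy-Weisbach: ΔP = f(L/D)(ρV²/2) = 0.0874·(1340/0.0134)·(864·0.7906²/2) = 0.0874·1e+05·270 = 2.36e+06 Pa.
Head loss h_f = ΔP/(ρg) = 2.36e+06/(864·9.81) = 278 m.

h_f ≈ 278 m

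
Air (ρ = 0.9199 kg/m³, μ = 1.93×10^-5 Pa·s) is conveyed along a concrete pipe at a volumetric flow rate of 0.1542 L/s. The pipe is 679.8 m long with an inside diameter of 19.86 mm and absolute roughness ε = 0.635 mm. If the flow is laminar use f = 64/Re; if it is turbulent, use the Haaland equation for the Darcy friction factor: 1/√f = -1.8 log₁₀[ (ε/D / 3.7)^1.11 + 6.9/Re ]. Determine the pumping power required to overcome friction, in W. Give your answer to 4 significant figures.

P ≈ 0.08171 W

Q = 0.1542 L/s = 0.1542/1000 = 0.0001542 m³/s.
Cross-sectional area A = πD²/4 = π(0.01986)²/4 = 0.0003098 m²; mean velocity V = Q/A = 0.0001542/0.0003098 = 0.4978 m/s.
Reynolds number Re = ρVD/μ = 0.9199 · 0.4978 · 0.01986 / 1.93e-05 = 471.2.
Re < 2300 → laminar flow, so f = 64/Re = 64/471.2 = 0.1358 (the turbulent correlation is not needed).
Darcy-Weisbach: ΔP = f(L/D)(ρV²/2) = 0.1358·(679.8/0.01986)·(0.9199·0.4978²/2) = 0.1358·3.423e+04·0.114 = 529.9 Pa.
Pumping power P = QΔP = 0.0001542·529.9 = 0.081705 W = 0.08171 W.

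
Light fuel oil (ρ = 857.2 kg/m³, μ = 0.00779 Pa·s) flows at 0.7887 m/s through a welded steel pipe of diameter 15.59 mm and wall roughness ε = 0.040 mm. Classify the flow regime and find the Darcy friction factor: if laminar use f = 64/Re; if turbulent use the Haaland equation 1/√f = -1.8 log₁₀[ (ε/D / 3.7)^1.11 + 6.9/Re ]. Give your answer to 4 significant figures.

Re = ρVD/μ = 857.2·0.7887·0.01559/0.00779 = 1353.
Re < 2300 → laminar, so f = 64/Re = 0.0473 (roughness is irrelevant in laminar flow).

f ≈ 0.04730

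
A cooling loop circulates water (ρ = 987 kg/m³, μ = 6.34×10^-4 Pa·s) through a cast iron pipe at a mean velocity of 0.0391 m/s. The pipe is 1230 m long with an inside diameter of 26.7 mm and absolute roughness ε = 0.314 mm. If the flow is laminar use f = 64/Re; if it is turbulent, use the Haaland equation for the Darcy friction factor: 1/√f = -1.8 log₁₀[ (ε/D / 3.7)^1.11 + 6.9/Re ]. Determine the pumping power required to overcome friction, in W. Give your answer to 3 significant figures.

Reynolds number Re = ρVD/μ = 987 · 0.0391 · 0.0267 / 0.000634 = 1625.
Re < 2300 → laminar flow, so f = 64/Re = 64/1625 = 0.03938 (the turbulent correlation is not needed).
Darcy-Weisbach: ΔP = f(L/D)(ρV²/2) = 0.03938·(1230/0.0267)·(987·0.0391²/2) = 0.03938·4.607e+04·0.7545 = 1369 Pa.
Q = V·A = 0.0391·0.0005599 = 2.189e-05 m³/s.
Pumping power P = QΔP = 2.189e-05·1369 = 0.02996 W = 0.0300 W.

P ≈ 0.0300 W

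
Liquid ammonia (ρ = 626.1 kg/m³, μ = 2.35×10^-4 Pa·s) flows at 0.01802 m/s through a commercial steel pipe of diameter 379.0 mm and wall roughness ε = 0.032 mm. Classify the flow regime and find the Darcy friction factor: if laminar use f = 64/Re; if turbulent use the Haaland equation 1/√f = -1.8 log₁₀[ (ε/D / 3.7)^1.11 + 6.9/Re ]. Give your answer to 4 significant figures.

Re = ρVD/μ = 626.1·0.01802·0.379/0.000235 = 1.82e+04.
Re > 4000 → turbulent. ε/D = 3.2e-05/0.379 = 8.44e-05; Haaland: 1/√f = -1.8 log₁₀[7.04e-06 + 0.000379] = 6.144, so f = 0.02649.

f ≈ 0.02649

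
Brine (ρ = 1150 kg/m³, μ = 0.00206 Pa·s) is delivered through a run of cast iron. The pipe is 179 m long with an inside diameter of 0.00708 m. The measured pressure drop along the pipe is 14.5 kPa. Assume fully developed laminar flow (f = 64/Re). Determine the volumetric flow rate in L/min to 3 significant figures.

Q ≈ 0.146 L/min

For laminar flow, f = 64/Re with Re = ρVD/μ, so Darcy-Weisbach reduces to ΔP = 32μLV/D². Solving for V: V = ΔP·D²/(32μL) = 1.45e+04·(0.00708)²/(32·0.00206·179) = 0.0616 m/s.
Check: Re = ρVD/μ = 1150·0.0616·0.00708/0.00206 = 243.5 < 2300, so the laminar assumption holds.
Q = V·A = 0.0616·(π/4·0.00708²) = 2.425e-06 m³/s = 0.146 L/min.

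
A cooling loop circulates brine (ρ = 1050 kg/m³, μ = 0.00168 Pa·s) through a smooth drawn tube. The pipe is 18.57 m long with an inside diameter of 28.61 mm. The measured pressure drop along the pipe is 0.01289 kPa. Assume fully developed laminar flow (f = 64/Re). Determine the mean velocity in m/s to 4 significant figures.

V ≈ 0.01057 m/s

For laminar flow, f = 64/Re with Re = ρVD/μ, so Darcy-Weisbach reduces to ΔP = 32μLV/D². Solving for V: V = ΔP·D²/(32μL) = 12.89·(0.02861)²/(32·0.00168·18.57) = 0.01057 m/s.
Check: Re = ρVD/μ = 1050·0.01057·0.02861/0.00168 = 189 < 2300, so the laminar assumption holds.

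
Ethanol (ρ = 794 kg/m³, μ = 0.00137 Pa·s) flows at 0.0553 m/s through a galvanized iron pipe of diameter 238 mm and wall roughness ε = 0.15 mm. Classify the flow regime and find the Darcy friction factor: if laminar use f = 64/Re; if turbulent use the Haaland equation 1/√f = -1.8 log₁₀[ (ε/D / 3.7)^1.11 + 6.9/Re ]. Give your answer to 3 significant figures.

f ≈ 0.0340

Re = ρVD/μ = 794·0.0553·0.238/0.00137 = 7628.
Re > 4000 → turbulent. ε/D = 0.00015/0.238 = 0.00063; Haaland: 1/√f = -1.8 log₁₀[6.56e-05 + 0.000905] = 5.424, so f = 0.03399.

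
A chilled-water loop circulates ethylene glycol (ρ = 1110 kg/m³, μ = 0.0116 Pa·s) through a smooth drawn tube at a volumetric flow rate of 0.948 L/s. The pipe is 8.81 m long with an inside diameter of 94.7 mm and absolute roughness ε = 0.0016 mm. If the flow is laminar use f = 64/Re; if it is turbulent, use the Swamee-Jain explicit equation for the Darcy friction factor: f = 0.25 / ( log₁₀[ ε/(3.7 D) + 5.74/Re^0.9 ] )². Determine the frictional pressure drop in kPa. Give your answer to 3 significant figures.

Q = 0.948 L/s = 0.948/1000 = 0.000948 m³/s.
Cross-sectional area A = πD²/4 = π(0.0947)²/4 = 0.007044 m²; mean velocity V = Q/A = 0.000948/0.007044 = 0.1346 m/s.
Reynolds number Re = ρVD/μ = 1110 · 0.1346 · 0.0947 / 0.0116 = 1220.
Re < 2300 → laminar flow, so f = 64/Re = 64/1220 = 0.05247 (the turbulent correlation is not needed).
Darcy-Weisbach: ΔP = f(L/D)(ρV²/2) = 0.05247·(8.81/0.0947)·(1110·0.1346²/2) = 0.05247·93.03·10.05 = 49.08 Pa.
ΔP = 49.08 Pa = 0.0491 kPa.

ΔP ≈ 0.0491 kPa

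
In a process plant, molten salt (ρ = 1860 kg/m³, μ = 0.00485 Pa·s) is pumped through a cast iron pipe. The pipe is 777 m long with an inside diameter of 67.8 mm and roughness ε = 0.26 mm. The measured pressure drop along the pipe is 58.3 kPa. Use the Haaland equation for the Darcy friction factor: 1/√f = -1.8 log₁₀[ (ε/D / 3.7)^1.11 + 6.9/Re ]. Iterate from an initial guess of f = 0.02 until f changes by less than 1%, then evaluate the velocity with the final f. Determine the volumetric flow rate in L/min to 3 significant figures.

Q ≈ 84.6 L/min

Rearranging Darcy-Weisbach: V = √(2·ΔP·D/(f·L·ρ)). With ε/D = 0.00026/0.0678 = 0.00383, iterate starting from f = 0.02:
  f = 0.02 → V = √(2·5.83e+04·0.0678/(0.02·777·1860)) = 0.523 m/s; Re = ρVD/μ = 1.36e+04; f → 0.03423
  f = 0.03423 → V = 0.3997 m/s; Re = 1.039e+04; f → 0.03573
  f = 0.03573 → V = 0.3913 m/s; Re = 1.017e+04; f → 0.03586
Converged (Δf/f < 1%). With the final f = 0.03586: V = √(2·5.83e+04·0.0678/(0.03586·777·1860)) = 0.3906 m/s.
Q = V·A = 0.3906·(π/4·0.0678²) = 0.00141 m³/s = 84.6 L/min.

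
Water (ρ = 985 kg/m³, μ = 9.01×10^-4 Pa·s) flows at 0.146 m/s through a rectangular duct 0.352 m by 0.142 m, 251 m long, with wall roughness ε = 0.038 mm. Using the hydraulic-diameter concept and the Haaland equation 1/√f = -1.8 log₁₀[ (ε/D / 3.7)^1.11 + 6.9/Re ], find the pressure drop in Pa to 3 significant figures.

ΔP ≈ 304 Pa

Hydraulic diameter D_h = 4A/P = 4·(0.352·0.142)/(2·(0.352+0.142)) = 0.1999/0.988 = 0.2024 m.
Re = ρVD_h/μ = 985·0.146·0.2024/0.000901 = 3.23e+04.
ε/D_h = 3.8e-05/0.2024 = 0.000188; Haaland gives 1/√f = -1.8 log₁₀[1.71e-05+0.000214] = 6.546, so f = 0.02333.
ΔP = f(L/D_h)(ρV²/2) = 0.02333·251/0.2024·10.5 = 303.8 Pa.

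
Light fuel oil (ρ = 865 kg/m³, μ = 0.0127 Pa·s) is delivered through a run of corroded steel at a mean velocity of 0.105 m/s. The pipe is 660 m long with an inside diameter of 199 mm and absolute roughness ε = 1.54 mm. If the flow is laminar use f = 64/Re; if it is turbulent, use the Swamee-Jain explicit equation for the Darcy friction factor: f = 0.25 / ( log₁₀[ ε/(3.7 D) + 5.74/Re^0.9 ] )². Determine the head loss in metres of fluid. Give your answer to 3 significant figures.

Reynolds number Re = ρVD/μ = 865 · 0.105 · 0.199 / 0.0127 = 1423.
Re < 2300 → laminar flow, so f = 64/Re = 64/1423 = 0.04497 (the turbulent correlation is not needed).
Darcy-Weisbach: ΔP = f(L/D)(ρV²/2) = 0.04497·(660/0.199)·(865·0.105²/2) = 0.04497·3317·4.768 = 711.2 Pa.
Head loss h_f = ΔP/(ρg) = 711.2/(865·9.81) = 0.0838 m.

h_f ≈ 0.0838 m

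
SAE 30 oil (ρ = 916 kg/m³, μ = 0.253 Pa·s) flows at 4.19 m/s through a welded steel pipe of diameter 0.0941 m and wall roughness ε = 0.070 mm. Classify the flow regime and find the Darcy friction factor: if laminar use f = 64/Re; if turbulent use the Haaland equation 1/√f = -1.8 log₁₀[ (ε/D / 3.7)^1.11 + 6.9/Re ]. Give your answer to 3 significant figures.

f ≈ 0.0448

Re = ρVD/μ = 916·4.19·0.0941/0.253 = 1428.
Re < 2300 → laminar, so f = 64/Re = 0.04483 (roughness is irrelevant in laminar flow).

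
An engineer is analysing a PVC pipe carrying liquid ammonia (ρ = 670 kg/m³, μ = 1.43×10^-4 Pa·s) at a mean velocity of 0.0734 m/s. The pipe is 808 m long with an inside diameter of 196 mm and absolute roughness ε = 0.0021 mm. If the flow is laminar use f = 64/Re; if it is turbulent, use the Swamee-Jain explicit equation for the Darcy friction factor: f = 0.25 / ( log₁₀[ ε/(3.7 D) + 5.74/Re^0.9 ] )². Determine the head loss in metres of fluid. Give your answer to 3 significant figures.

h_f ≈ 0.0221 m

Reynolds number Re = ρVD/μ = 670 · 0.0734 · 0.196 / 0.000143 = 6.74e+04.
Re > 4000 → turbulent. Relative roughness ε/D = 2.1e-06/0.196 = 1.07e-05. Swamee-Jain: f = 0.25/(log₁₀[1.07e-05/3.7 + 5.74/6.74e+04^0.9])² = 0.25/(log₁₀[2.9e-06 + 0.000259])² = 0.25/(-3.582)² = 0.01948.
Darcy-Weisbach: ΔP = f(L/D)(ρV²/2) = 0.01948·(808/0.196)·(670·0.0734²/2) = 0.01948·4122·1.805 = 145 Pa.
Head loss h_f = ΔP/(ρg) = 145/(670·9.81) = 0.0221 m.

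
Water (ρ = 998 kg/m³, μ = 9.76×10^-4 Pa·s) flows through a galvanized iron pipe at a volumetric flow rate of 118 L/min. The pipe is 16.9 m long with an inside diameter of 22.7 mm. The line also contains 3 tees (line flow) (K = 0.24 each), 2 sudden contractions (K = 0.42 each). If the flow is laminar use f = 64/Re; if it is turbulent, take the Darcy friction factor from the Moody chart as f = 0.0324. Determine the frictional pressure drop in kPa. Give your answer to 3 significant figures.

ΔP ≈ 303 kPa

Q = 118 L/min = 118/60000 = 0.001967 m³/s.
Cross-sectional area A = πD²/4 = π(0.0227)²/4 = 0.0004047 m²; mean velocity V = Q/A = 0.001967/0.0004047 = 4.859 m/s.
Reynolds number Re = ρVD/μ = 998 · 4.859 · 0.0227 / 0.000976 = 1.128e+05.
Re > 4000 → turbulent; use the Moody-chart value f = 0.0324.
Total minor-loss coefficient ΣK = 3·0.24 + 2·0.42 = 1.56.
ΔP = [f·L/D + ΣK]·(ρV²/2) = [0.0324·16.9/0.0227 + 1.56]·(998·4.859²/2) = [24.12 + 1.56]·1.178e+04 = 3.026e+05 Pa.
ΔP = 3.026e+05 Pa = 303 kPa.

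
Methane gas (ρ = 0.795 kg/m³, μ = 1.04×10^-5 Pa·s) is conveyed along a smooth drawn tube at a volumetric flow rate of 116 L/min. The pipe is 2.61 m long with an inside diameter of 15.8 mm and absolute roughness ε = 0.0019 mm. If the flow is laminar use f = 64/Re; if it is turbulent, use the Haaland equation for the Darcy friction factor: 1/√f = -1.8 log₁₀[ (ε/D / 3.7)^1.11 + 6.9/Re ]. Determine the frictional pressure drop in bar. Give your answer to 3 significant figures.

ΔP ≈ 0.00189 bar

Q = 116 L/min = 116/60000 = 0.001933 m³/s.
Cross-sectional area A = πD²/4 = π(0.0158)²/4 = 0.0001961 m²; mean velocity V = Q/A = 0.001933/0.0001961 = 9.861 m/s.
Reynolds number Re = ρVD/μ = 0.795 · 9.861 · 0.0158 / 1.04e-05 = 1.191e+04.
Re > 4000 → turbulent. Relative roughness ε/D = 1.9e-06/0.0158 = 0.00012. Haaland: 1/√f = -1.8 log₁₀[(0.00012/3.7)^1.11 + 6.9/1.191e+04] = -1.8 log₁₀[1.04e-05 + 0.000579] = 5.813, so f = 0.0296.
Darcy-Weisbach: ΔP = f(L/D)(ρV²/2) = 0.0296·(2.61/0.0158)·(0.795·9.861²/2) = 0.0296·165.2·38.65 = 189 Pa.
ΔP = 189 Pa = 0.00189 bar.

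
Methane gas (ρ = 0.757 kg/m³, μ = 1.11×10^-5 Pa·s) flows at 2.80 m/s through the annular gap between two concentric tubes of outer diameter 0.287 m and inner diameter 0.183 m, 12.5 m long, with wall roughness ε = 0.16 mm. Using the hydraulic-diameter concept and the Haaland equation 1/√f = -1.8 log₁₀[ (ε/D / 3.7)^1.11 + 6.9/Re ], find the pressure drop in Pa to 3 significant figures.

ΔP ≈ 10.2 Pa

Hydraulic diameter D_h = 4A/P = D_o - D_i = 0.287 - 0.183 = 0.104 m.
Re = ρVD_h/μ = 0.757·2.8·0.104/1.11e-05 = 1.986e+04.
ε/D_h = 0.00016/0.104 = 0.00154; Haaland gives 1/√f = -1.8 log₁₀[0.000177+0.000347] = 5.905, so f = 0.02868.
ΔP = f(L/D_h)(ρV²/2) = 0.02868·12.5/0.104·2.967 = 10.23 Pa.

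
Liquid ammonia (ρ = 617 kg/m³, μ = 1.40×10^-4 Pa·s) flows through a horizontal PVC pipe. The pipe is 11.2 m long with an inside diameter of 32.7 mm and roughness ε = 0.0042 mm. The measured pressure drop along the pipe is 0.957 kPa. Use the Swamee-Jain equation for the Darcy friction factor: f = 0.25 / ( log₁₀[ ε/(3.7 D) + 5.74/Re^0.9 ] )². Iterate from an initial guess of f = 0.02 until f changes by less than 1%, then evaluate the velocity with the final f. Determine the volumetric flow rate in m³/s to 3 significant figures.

Q ≈ 5.86×10^-4 m³/s

Rearranging Darcy-Weisbach: V = √(2·ΔP·D/(f·L·ρ)). With ε/D = 4.2e-06/0.0327 = 0.000128, iterate starting from f = 0.02:
  f = 0.02 → V = √(2·957·0.0327/(0.02·11.2·617)) = 0.6729 m/s; Re = ρVD/μ = 9.698e+04; f → 0.01871
  f = 0.01871 → V = 0.6957 m/s; Re = 1.003e+05; f → 0.0186
Converged (Δf/f < 1%). With the final f = 0.0186: V = √(2·957·0.0327/(0.0186·11.2·617)) = 0.6978 m/s.
Q = V·A = 0.6978·(π/4·0.0327²) = 0.000586 m³/s = 5.86×10^-4 m³/s.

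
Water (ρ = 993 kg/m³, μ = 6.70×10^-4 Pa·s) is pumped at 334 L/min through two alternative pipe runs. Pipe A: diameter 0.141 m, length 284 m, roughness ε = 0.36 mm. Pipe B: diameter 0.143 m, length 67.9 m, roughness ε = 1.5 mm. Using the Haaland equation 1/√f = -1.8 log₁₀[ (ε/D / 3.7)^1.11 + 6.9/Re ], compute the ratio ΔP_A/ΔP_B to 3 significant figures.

ΔP_A/ΔP_B ≈ 3.05

Pipe A: V = Q/A = 0.005567/0.01561 = 0.3565 m/s; Re = 7.45e+04; ε/D = 0.00255; Haaland → f = 0.02677; ΔP_A = f(L/D)(ρV²/2) = 3403 Pa.
Pipe B: V = Q/A = 0.005567/0.01606 = 0.3466 m/s; Re = 7.346e+04; ε/D = 0.0105; Haaland → f = 0.03934; ΔP_B = f(L/D)(ρV²/2) = 1114 Pa.
ΔP_A/ΔP_B = 3403/1114 = 3.05.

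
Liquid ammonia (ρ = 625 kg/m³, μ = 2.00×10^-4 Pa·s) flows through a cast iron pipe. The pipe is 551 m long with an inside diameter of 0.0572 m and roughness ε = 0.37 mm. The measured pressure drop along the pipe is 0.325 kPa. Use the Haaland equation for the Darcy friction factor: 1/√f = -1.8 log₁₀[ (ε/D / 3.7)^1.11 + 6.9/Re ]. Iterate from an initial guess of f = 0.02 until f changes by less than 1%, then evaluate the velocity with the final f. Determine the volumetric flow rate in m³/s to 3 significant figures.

Q ≈ 1.34×10^-4 m³/s

Rearranging Darcy-Weisbach: V = √(2·ΔP·D/(f·L·ρ)). With ε/D = 0.00037/0.0572 = 0.00647, iterate starting from f = 0.02:
  f = 0.02 → V = √(2·325·0.0572/(0.02·551·625)) = 0.07347 m/s; Re = ρVD/μ = 1.313e+04; f → 0.03785
  f = 0.03785 → V = 0.05341 m/s; Re = 9546; f → 0.03942
  f = 0.03942 → V = 0.05233 m/s; Re = 9354; f → 0.03954
Converged (Δf/f < 1%). With the final f = 0.03954: V = √(2·325·0.0572/(0.03954·551·625)) = 0.05225 m/s.
Q = V·A = 0.05225·(π/4·0.0572²) = 0.0001343 m³/s = 1.34×10^-4 m³/s.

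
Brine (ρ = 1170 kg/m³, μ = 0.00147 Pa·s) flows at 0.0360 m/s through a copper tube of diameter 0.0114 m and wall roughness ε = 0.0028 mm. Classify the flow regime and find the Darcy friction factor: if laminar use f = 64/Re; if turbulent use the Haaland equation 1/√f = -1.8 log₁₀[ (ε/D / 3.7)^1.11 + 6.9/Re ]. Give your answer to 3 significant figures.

f ≈ 0.196

Re = ρVD/μ = 1170·0.036·0.0114/0.00147 = 326.6.
Re < 2300 → laminar, so f = 64/Re = 0.1959 (roughness is irrelevant in laminar flow).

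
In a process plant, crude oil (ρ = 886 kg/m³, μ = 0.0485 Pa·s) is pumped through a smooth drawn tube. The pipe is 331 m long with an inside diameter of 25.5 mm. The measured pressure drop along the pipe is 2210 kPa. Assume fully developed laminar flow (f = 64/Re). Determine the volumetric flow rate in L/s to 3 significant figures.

For laminar flow, f = 64/Re with Re = ρVD/μ, so Darcy-Weisbach reduces to ΔP = 32μLV/D². Solving for V: V = ΔP·D²/(32μL) = 2.21e+06·(0.0255)²/(32·0.0485·331) = 2.797 m/s.
Check: Re = ρVD/μ = 886·2.797·0.0255/0.0485 = 1303 < 2300, so the laminar assumption holds.
Q = V·A = 2.797·(π/4·0.0255²) = 0.001429 m³/s = 1.43 L/s.

Q ≈ 1.43 L/s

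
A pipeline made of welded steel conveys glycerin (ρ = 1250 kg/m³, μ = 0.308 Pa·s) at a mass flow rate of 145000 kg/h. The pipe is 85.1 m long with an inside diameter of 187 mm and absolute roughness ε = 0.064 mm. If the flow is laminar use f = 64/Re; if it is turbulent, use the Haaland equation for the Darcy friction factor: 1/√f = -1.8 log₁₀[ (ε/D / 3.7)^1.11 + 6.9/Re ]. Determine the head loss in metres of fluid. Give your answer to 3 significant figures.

ṁ = 145000 kg/h = 145000/3600 = 40.28 kg/s.
A = πD²/4 = π(0.187)²/4 = 0.02746 m²; mean velocity V = ṁ/(ρA) = 40.28/(1250 · 0.02746) = 1.173 m/s.
Reynolds number Re = ρVD/μ = 1250 · 1.173 · 0.187 / 0.308 = 890.4.
Re < 2300 → laminar flow, so f = 64/Re = 64/890.4 = 0.07188 (the turbulent correlation is not needed).
Darcy-Weisbach: ΔP = f(L/D)(ρV²/2) = 0.07188·(85.1/0.187)·(1250·1.173²/2) = 0.07188·455.1·860.3 = 2.814e+04 Pa.
Head loss h_f = ΔP/(ρg) = 2.814e+04/(1250·9.81) = 2.29 m.

h_f ≈ 2.29 m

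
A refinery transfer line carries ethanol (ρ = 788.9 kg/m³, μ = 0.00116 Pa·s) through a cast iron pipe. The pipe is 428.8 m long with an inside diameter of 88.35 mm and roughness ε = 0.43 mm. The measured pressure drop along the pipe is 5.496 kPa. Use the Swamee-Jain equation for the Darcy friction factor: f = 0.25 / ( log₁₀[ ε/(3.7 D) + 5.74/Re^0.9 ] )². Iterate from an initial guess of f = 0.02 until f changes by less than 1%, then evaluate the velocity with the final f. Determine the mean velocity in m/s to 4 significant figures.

V ≈ 0.2847 m/s

Rearranging Darcy-Weisbach: V = √(2·ΔP·D/(f·L·ρ)). With ε/D = 0.00043/0.08835 = 0.00487, iterate starting from f = 0.02:
  f = 0.02 → V = √(2·5496·0.08835/(0.02·428.8·788.9)) = 0.3789 m/s; Re = ρVD/μ = 2.276e+04; f → 0.03434
  f = 0.03434 → V = 0.2892 m/s; Re = 1.737e+04; f → 0.03536
  f = 0.03536 → V = 0.2849 m/s; Re = 1.712e+04; f → 0.03542
Converged (Δf/f < 1%). With the final f = 0.03542: V = √(2·5496·0.08835/(0.03542·428.8·788.9)) = 0.2847 m/s.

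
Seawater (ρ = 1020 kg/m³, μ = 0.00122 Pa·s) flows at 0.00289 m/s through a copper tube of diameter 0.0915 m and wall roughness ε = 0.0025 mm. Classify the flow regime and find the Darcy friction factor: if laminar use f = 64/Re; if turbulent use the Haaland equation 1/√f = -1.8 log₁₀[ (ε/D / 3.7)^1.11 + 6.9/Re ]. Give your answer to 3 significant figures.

f ≈ 0.289

Re = ρVD/μ = 1020·0.00289·0.0915/0.00122 = 221.1.
Re < 2300 → laminar, so f = 64/Re = 0.2895 (roughness is irrelevant in laminar flow).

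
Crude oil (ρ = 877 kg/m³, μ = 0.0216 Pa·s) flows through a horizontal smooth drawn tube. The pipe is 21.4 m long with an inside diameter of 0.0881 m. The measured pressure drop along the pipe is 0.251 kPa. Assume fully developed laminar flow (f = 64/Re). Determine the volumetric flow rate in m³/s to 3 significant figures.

Q ≈ 8.03×10^-4 m³/s

For laminar flow, f = 64/Re with Re = ρVD/μ, so Darcy-Weisbach reduces to ΔP = 32μLV/D². Solving for V: V = ΔP·D²/(32μL) = 251·(0.0881)²/(32·0.0216·21.4) = 0.1317 m/s.
Check: Re = ρVD/μ = 877·0.1317·0.0881/0.0216 = 471.1 < 2300, so the laminar assumption holds.
Q = V·A = 0.1317·(π/4·0.0881²) = 0.0008029 m³/s = 8.03×10^-4 m³/s.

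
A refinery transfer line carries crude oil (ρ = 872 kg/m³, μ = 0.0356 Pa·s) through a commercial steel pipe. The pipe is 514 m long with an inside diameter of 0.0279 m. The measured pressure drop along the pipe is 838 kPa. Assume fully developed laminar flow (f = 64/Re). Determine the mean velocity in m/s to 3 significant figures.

For laminar flow, f = 64/Re with Re = ρVD/μ, so Darcy-Weisbach reduces to ΔP = 32μLV/D². Solving for V: V = ΔP·D²/(32μL) = 8.38e+05·(0.0279)²/(32·0.0356·514) = 1.114 m/s.
Check: Re = ρVD/μ = 872·1.114·0.0279/0.0356 = 761.3 < 2300, so the laminar assumption holds.

V ≈ 1.11 m/s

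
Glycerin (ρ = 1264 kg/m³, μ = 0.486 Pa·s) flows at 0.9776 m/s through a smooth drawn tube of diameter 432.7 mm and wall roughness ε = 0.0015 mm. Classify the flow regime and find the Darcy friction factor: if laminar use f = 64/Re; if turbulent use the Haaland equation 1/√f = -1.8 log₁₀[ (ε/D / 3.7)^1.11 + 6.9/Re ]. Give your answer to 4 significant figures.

Re = ρVD/μ = 1264·0.9776·0.4327/0.486 = 1100.
Re < 2300 → laminar, so f = 64/Re = 0.05817 (roughness is irrelevant in laminar flow).

f ≈ 0.05817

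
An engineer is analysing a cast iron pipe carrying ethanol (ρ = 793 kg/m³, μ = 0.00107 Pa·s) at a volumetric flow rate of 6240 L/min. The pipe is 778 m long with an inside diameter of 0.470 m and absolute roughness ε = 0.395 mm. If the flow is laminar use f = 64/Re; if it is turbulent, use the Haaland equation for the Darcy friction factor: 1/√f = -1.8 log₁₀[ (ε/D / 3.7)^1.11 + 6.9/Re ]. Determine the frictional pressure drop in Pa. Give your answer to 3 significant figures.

ΔP ≈ 4760 Pa

Q = 6240 L/min = 6240/60000 = 0.104 m³/s.
Cross-sectional area A = πD²/4 = π(0.47)²/4 = 0.1735 m²; mean velocity V = Q/A = 0.104/0.1735 = 0.5994 m/s.
Reynolds number Re = ρVD/μ = 793 · 0.5994 · 0.47 / 0.00107 = 2.088e+05.
Re > 4000 → turbulent. Relative roughness ε/D = 0.000395/0.47 = 0.00084. Haaland: 1/√f = -1.8 log₁₀[(0.00084/3.7)^1.11 + 6.9/2.088e+05] = -1.8 log₁₀[9.03e-05 + 3.3e-05] = 7.036, so f = 0.0202.
Darcy-Weisbach: ΔP = f(L/D)(ρV²/2) = 0.0202·(778/0.47)·(793·0.5994²/2) = 0.0202·1655·142.5 = 4764 Pa.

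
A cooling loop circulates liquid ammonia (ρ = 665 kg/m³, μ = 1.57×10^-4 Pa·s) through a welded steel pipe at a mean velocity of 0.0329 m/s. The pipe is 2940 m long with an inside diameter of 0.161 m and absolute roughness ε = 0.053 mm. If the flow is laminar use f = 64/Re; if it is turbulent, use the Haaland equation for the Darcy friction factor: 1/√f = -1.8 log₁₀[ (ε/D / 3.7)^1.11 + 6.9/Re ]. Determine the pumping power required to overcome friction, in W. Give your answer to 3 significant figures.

P ≈ 0.113 W

Reynolds number Re = ρVD/μ = 665 · 0.0329 · 0.161 / 0.000157 = 2.244e+04.
Re > 4000 → turbulent. Relative roughness ε/D = 5.3e-05/0.161 = 0.000329. Haaland: 1/√f = -1.8 log₁₀[(0.000329/3.7)^1.11 + 6.9/2.244e+04] = -1.8 log₁₀[3.19e-05 + 0.000308] = 6.245, so f = 0.02564.
Darcy-Weisbach: ΔP = f(L/D)(ρV²/2) = 0.02564·(2940/0.161)·(665·0.0329²/2) = 0.02564·1.826e+04·0.3599 = 168.5 Pa.
Q = V·A = 0.0329·0.02036 = 0.0006698 m³/s.
Pumping power P = QΔP = 0.0006698·168.5 = 0.1129 W = 0.113 W.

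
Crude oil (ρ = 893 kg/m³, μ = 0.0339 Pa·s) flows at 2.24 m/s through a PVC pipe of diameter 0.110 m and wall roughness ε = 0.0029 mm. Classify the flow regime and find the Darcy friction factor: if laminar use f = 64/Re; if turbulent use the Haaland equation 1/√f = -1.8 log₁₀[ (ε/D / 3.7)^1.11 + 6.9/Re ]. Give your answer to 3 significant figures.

f ≈ 0.0349

Re = ρVD/μ = 893·2.24·0.11/0.0339 = 6491.
Re > 4000 → turbulent. ε/D = 2.9e-06/0.11 = 2.64e-05; Haaland: 1/√f = -1.8 log₁₀[1.93e-06 + 0.00106] = 5.351, so f = 0.03493.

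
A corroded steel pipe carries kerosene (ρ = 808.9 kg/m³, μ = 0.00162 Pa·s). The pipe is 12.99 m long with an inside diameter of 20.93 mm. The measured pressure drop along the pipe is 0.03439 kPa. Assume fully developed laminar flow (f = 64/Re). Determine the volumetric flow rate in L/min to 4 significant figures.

Q ≈ 0.4618 L/min

For laminar flow, f = 64/Re with Re = ρVD/μ, so Darcy-Weisbach reduces to ΔP = 32μLV/D². Solving for V: V = ΔP·D²/(32μL) = 34.39·(0.02093)²/(32·0.00162·12.99) = 0.02237 m/s.
Check: Re = ρVD/μ = 808.9·0.02237·0.02093/0.00162 = 233.8 < 2300, so the laminar assumption holds.
Q = V·A = 0.02237·(π/4·0.02093²) = 7.697e-06 m³/s = 0.4618 L/min.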